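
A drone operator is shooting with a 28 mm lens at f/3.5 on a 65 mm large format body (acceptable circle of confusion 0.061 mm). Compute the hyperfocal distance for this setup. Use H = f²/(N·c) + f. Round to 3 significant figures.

Hyperfocal distance H = f²/(N·c) + f = 28²/(3.5 × 0.061) + 28 = 784/0.2135 + 28 ≈ 3700.1 mm ≈ 3.70 m.

3.70 m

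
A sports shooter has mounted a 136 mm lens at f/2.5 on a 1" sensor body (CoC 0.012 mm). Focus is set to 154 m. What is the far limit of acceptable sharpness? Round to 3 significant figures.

Hyperfocal distance H = f²/(N·c) + f = 136²/(2.5 × 0.012) + 136 = 18496/0.03 + 136 ≈ 616669.3 mm ≈ 616.7 m.
Far limit Df = s·(H − f)/(H − s) = 154000 × (616669.3 − 136) / (616669.3 − 154000) = 154000 × 616533.3 / 462669.3 ≈ 205214 mm ≈ 205 m.

205 m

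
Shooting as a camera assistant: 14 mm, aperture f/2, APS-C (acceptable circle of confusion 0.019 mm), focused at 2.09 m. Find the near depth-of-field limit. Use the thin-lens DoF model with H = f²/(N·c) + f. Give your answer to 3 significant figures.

1.49 m

Hyperfocal distance H = f²/(N·c) + f = 14²/(2 × 0.019) + 14 = 196/0.038 + 14 ≈ 5171.9 mm ≈ 5.172 m.
Near limit Dn = s·(H − f)/(H + s − 2f) = 2090 × (5171.9 − 14) / (5171.9 + 2090 − 2 × 14) = 2090 × 5157.9 / 7233.9 ≈ 1490.2 mm ≈ 1.49 m.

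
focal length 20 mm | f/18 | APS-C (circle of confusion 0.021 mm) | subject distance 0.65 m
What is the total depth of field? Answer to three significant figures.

Hyperfocal distance H = f²/(N·c) + f = 20²/(18 × 0.021) + 20 = 400/0.378 + 20 ≈ 1078.2 mm ≈ 1.078 m.
Near limit Dn = s·(H − f)/(H + s − 2f) = 650 × (1078.2 − 20) / (1078.2 + 650 − 2 × 20) = 650 × 1058.2 / 1688.2 ≈ 407.4 mm.
Far limit Df = s·(H − f)/(H − s) = 650 × (1078.2 − 20) / (1078.2 − 650) = 650 × 1058.2 / 428.2 ≈ 1606.3 mm.
Depth of field = Df − Dn = 1606.3 − 407.4 ≈ 1198.9 mm ≈ 1.20 m.

1.20 m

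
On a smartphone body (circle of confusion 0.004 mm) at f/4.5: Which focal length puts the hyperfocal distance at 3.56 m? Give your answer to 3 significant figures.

8.00 mm

From H = f²/(N·c) + f, with f ≪ H: f ≈ √(H·N·c) = √(3560 × 4.5 × 0.004) = √64.080 ≈ 8.005 mm.
Exact: f² + N·c·f − N·c·H = 0 ⇒ f = (−N·c + √((N·c)² + 4·N·c·H))/2 = (−0.018 + √256.32)/2 ≈ 7.9960 mm ≈ 8.00 mm.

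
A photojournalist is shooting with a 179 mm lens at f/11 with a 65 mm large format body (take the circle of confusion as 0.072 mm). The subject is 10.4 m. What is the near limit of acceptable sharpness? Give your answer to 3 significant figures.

8.30 m

Hyperfocal distance H = f²/(N·c) + f = 179²/(11 × 0.072) + 179 = 32041/0.792 + 179 ≈ 40634.8 mm ≈ 40.63 m.
Near limit Dn = s·(H − f)/(H + s − 2f) = 10400 × (40634.8 − 179) / (40634.8 + 10400 − 2 × 179) = 10400 × 40455.8 / 50676.8 ≈ 8302.4 mm ≈ 8.30 m.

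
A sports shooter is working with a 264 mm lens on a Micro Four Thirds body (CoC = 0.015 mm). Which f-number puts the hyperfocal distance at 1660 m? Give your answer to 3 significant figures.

f/2.80

Rearrange H = f²/(N·c) + f for N: N = f² / ((H − f)·c).
N = 264² / ((1660000 − 264) × 0.015) = 69696 / 24896 ≈ 2.80.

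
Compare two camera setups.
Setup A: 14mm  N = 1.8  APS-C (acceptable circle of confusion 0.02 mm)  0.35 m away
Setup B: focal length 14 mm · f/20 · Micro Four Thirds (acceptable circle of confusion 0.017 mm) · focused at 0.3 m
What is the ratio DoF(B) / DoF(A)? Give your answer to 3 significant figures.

Setup A: H = 14²/(1.8×0.02) + 14 ≈ 5458.4 mm; DoF = Df − Dn = 373.021 − 329.656 ≈ 43.365 mm.
Setup B: H = 14²/(20×0.017) + 14 ≈ 590.5 mm; DoF = Df − Dn = 595.38 − 200.52 ≈ 394.86 mm.
Ratio = 394.86 / 43.365 ≈ 9.11.

9.11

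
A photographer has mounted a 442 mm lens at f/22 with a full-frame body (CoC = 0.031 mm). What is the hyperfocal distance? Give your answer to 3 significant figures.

Hyperfocal distance H = f²/(N·c) + f = 442²/(22 × 0.031) + 442 = 195364/0.682 + 442 ≈ 286899.5 mm ≈ 287 m.

287 m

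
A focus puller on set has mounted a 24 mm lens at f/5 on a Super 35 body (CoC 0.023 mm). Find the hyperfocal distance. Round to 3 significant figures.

Hyperfocal distance H = f²/(N·c) + f = 24²/(5 × 0.023) + 24 = 576/0.115 + 24 ≈ 5032.7 mm ≈ 5.03 m.

5.03 m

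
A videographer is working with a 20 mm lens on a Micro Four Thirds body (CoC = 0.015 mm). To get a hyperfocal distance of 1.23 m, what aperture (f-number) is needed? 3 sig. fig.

f/22

Rearrange H = f²/(N·c) + f for N: N = f² / ((H − f)·c).
N = 20² / ((1230 − 20) × 0.015) = 400 / 18.15 ≈ 22.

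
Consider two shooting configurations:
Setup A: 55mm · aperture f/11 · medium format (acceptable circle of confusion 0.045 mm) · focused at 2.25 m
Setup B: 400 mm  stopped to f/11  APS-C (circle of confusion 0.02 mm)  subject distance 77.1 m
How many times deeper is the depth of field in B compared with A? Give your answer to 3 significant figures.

Setup A: H = 55²/(11×0.045) + 55 ≈ 6166.1 mm; DoF = Df − Dn = 3511.1 − 1655.4 ≈ 1855.7 mm.
Setup B: H = 400²/(11×0.02) + 400 ≈ 727672.7 mm; DoF = Df − Dn = 86190 − 69745 ≈ 16445 mm.
Ratio = 16445 / 1855.7 ≈ 8.86.

8.86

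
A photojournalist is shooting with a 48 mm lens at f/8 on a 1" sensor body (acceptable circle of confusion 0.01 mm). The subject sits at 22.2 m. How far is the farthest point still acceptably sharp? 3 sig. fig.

Hyperfocal distance H = f²/(N·c) + f = 48²/(8 × 0.01) + 48 = 2304/0.08 + 48 ≈ 28848.0 mm ≈ 28.85 m.
Far limit Df = s·(H − f)/(H − s) = 22200 × (28848.0 − 48) / (28848.0 − 22200) = 22200 × 28800.0 / 6648.0 ≈ 96173 mm ≈ 96.2 m.

96.2 m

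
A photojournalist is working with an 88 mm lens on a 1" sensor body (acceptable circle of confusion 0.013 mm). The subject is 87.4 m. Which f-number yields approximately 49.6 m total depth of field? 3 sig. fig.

Write h = H − f = f²/(N·c). The thin-lens limits are Dn = s·h/(h + (s−f)) and Df = s·h/(h − (s−f)), so DoF = Df − Dn = 2·s·(s−f)·h / (h² − (s−f)²).
That is a quadratic in h: DoF·h² − 2·s·(s−f)·h − DoF·(s−f)² = 0 ⇒ h = (s−f)·(s + √(s² + DoF²)) / DoF = 87312 × (87400 + √(87400² + 49600²)) / 49600 = 87312 × (87400 + 100493) / 49600 ≈ 330753 mm.
Then N = f²/(c·h) = 88² / (0.013 × 330753) = 7744 / 4299.8 ≈ 1.80.

f/1.80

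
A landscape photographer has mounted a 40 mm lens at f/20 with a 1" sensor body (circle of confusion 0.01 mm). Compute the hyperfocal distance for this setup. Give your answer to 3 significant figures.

8.04 m

Hyperfocal distance H = f²/(N·c) + f = 40²/(20 × 0.01) + 40 = 1600/0.2 + 40 ≈ 8040.0 mm ≈ 8.04 m.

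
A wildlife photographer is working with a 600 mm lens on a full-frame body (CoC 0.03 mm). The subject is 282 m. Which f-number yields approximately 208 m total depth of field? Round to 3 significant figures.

Write h = H − f = f²/(N·c). The thin-lens limits are Dn = s·h/(h + (s−f)) and Df = s·h/(h − (s−f)), so DoF = Df − Dn = 2·s·(s−f)·h / (h² − (s−f)²).
That is a quadratic in h: DoF·h² − 2·s·(s−f)·h − DoF·(s−f)² = 0 ⇒ h = (s−f)·(s + √(s² + DoF²)) / DoF = 281400 × (282000 + √(282000² + 208000²)) / 208000 = 281400 × (282000 + 350411) / 208000 ≈ 855579 mm.
Then N = f²/(c·h) = 600² / (0.03 × 855579) = 360000 / 25667 ≈ 14.

f/14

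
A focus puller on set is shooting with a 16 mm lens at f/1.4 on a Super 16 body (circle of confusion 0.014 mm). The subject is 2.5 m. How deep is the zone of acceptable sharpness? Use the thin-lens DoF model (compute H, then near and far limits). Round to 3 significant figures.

Hyperfocal distance H = f²/(N·c) + f = 16²/(1.4 × 0.014) + 16 = 256/0.0196 + 16 ≈ 13077.2 mm ≈ 13.08 m.
Near limit Dn = s·(H − f)/(H + s − 2f) = 2500 × (13077.2 − 16) / (13077.2 + 2500 − 2 × 16) = 2500 × 13061.2 / 15545.2 ≈ 2100.52 mm.
Far limit Df = s·(H − f)/(H − s) = 2500 × (13077.2 − 16) / (13077.2 − 2500) = 2500 × 13061.2 / 10577.2 ≈ 3087.11 mm.
Depth of field = Df − Dn = 3087.11 − 2100.52 ≈ 986.59 mm ≈ 0.987 m.

0.987 m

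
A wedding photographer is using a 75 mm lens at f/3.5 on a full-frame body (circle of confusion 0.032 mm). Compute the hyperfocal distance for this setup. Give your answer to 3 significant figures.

50.3 m

Hyperfocal distance H = f²/(N·c) + f = 75²/(3.5 × 0.032) + 75 = 5625/0.112 + 75 ≈ 50298.2 mm ≈ 50.3 m.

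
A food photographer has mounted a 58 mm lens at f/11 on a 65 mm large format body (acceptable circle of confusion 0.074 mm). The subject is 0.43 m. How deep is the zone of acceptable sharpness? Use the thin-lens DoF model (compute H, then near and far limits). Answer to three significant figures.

78.0 mm

Hyperfocal distance H = f²/(N·c) + f = 58²/(11 × 0.074) + 58 = 3364/0.814 + 58 ≈ 4190.7 mm ≈ 4.191 m.
Near limit Dn = s·(H − f)/(H + s − 2f) = 430 × (4190.7 − 58) / (4190.7 + 430 − 2 × 58) = 430 × 4132.7 / 4504.7 ≈ 394.490 mm.
Far limit Df = s·(H − f)/(H − s) = 430 × (4190.7 − 58) / (4190.7 − 430) = 430 × 4132.7 / 3760.7 ≈ 472.535 mm.
Depth of field = Df − Dn = 472.535 − 394.490 ≈ 78.045 mm.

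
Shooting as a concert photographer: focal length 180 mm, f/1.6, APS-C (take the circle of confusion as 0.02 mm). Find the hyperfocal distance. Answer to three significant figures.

1010 m

Hyperfocal distance H = f²/(N·c) + f = 180²/(1.6 × 0.02) + 180 = 32400/0.032 + 180 ≈ 1012680.0 mm ≈ 1010 m.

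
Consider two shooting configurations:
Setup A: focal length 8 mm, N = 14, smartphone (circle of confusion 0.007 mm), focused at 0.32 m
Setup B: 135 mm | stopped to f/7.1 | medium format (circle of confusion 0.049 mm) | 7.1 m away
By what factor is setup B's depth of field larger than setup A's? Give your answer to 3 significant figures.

Setup A: H = 8²/(14×0.007) + 8 ≈ 661.1 mm; DoF = Df − Dn = 612.73 − 216.55 ≈ 396.18 mm.
Setup B: H = 135²/(7.1×0.049) + 135 ≈ 52520.7 mm; DoF = Df − Dn = 8188.7 − 6266.8 ≈ 1921.9 mm.
Ratio = 1921.9 / 396.18 ≈ 4.85.

4.85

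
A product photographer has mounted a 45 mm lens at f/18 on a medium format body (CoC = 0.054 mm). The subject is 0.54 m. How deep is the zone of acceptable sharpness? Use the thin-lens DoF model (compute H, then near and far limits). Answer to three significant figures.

Hyperfocal distance H = f²/(N·c) + f = 45²/(18 × 0.054) + 45 = 2025/0.972 + 45 ≈ 2128.3 mm ≈ 2.128 m.
Near limit Dn = s·(H − f)/(H + s − 2f) = 540 × (2128.3 − 45) / (2128.3 + 540 − 2 × 45) = 540 × 2083.3 / 2578.3 ≈ 436.33 mm.
Far limit Df = s·(H − f)/(H − s) = 540 × (2128.3 − 45) / (2128.3 − 540) = 540 × 2083.3 / 1588.3 ≈ 708.29 mm.
Depth of field = Df − Dn = 708.29 − 436.33 ≈ 271.96 mm.

272 mm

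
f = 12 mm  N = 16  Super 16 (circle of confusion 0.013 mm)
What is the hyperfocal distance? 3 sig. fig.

0.704 m

Hyperfocal distance H = f²/(N·c) + f = 12²/(16 × 0.013) + 12 = 144/0.208 + 12 ≈ 704.3 mm ≈ 0.704 m.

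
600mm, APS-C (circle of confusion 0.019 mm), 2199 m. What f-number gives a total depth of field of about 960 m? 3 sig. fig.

f/1.80

Write h = H − f = f²/(N·c). The thin-lens limits are Dn = s·h/(h + (s−f)) and Df = s·h/(h − (s−f)), so DoF = Df − Dn = 2·s·(s−f)·h / (h² − (s−f)²).
That is a quadratic in h: DoF·h² − 2·s·(s−f)·h − DoF·(s−f)² = 0 ⇒ h = (s−f)·(s + √(s² + DoF²)) / DoF = 2198400 × (2199000 + √(2199000² + 960000²)) / 960000 = 2198400 × (2199000 + 2399417) / 960000 ≈ 10530374 mm.
Then N = f²/(c·h) = 600² / (0.019 × 10530374) = 360000 / 200077 ≈ 1.80.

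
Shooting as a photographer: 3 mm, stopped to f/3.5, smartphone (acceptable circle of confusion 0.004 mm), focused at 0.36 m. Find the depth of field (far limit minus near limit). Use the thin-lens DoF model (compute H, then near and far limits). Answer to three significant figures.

Hyperfocal distance H = f²/(N·c) + f = 3²/(3.5 × 0.004) + 3 = 9/0.014 + 3 ≈ 645.9 mm ≈ 0.646 m.
Near limit Dn = s·(H − f)/(H + s − 2f) = 360 × (645.9 − 3) / (645.9 + 360 − 2 × 3) = 360 × 642.9 / 999.9 ≈ 231.46 mm.
Far limit Df = s·(H − f)/(H − s) = 360 × (645.9 − 3) / (645.9 − 360) = 360 × 642.9 / 285.9 ≈ 809.60 mm.
Depth of field = Df − Dn = 809.60 − 231.46 ≈ 578.14 mm ≈ 0.578 m.

0.578 m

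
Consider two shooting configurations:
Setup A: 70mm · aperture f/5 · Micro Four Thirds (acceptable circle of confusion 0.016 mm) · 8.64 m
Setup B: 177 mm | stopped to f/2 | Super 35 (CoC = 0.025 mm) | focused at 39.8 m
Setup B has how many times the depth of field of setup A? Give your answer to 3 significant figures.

2.05

Setup A: H = 70²/(5×0.016) + 70 ≈ 61320.0 mm; DoF = Df − Dn = 10045.6 − 7579.5 ≈ 2466.1 mm.
Setup B: H = 177²/(2×0.025) + 177 ≈ 626757.0 mm; DoF = Df − Dn = 42486.7 − 37432.9 ≈ 5053.8 mm.
Ratio = 5053.8 / 2466.1 ≈ 2.05.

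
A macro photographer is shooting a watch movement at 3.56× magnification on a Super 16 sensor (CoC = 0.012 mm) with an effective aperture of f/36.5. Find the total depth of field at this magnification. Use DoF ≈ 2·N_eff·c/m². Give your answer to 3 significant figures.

0.0691 mm

At magnification m, DoF ≈ 2·N_eff·c/m² = 2 × 36.5 × 0.012 / 3.56² = 0.876 / 12.67 ≈ 0.0691 mm.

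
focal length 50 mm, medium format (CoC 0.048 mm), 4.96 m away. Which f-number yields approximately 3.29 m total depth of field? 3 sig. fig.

f/3.20

Write h = H − f = f²/(N·c). The thin-lens limits are Dn = s·h/(h + (s−f)) and Df = s·h/(h − (s−f)), so DoF = Df − Dn = 2·s·(s−f)·h / (h² − (s−f)²).
That is a quadratic in h: DoF·h² − 2·s·(s−f)·h − DoF·(s−f)² = 0 ⇒ h = (s−f)·(s + √(s² + DoF²)) / DoF = 4910 × (4960 + √(4960² + 3290²)) / 3290 = 4910 × (4960 + 5951.95) / 3290 ≈ 16285 mm.
Then N = f²/(c·h) = 50² / (0.048 × 16285) = 2500 / 781.68 ≈ 3.20.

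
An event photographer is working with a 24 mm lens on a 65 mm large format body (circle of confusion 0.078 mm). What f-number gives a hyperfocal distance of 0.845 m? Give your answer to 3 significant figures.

f/8.99

Rearrange H = f²/(N·c) + f for N: N = f² / ((H − f)·c).
N = 24² / ((845 − 24) × 0.078) = 576 / 64.04 ≈ 8.99.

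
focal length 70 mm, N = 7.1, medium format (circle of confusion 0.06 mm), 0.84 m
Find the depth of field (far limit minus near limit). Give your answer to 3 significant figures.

113 mm

Hyperfocal distance H = f²/(N·c) + f = 70²/(7.1 × 0.06) + 70 = 4900/0.426 + 70 ≈ 11572.3 mm ≈ 11.57 m.
Near limit Dn = s·(H − f)/(H + s − 2f) = 840 × (11572.3 − 70) / (11572.3 + 840 − 2 × 70) = 840 × 11502.3 / 12272.3 ≈ 787.30 mm.
Far limit Df = s·(H − f)/(H − s) = 840 × (11572.3 − 70) / (11572.3 − 840) = 840 × 11502.3 / 10732.3 ≈ 900.27 mm.
Depth of field = Df − Dn = 900.27 − 787.30 ≈ 112.97 mm.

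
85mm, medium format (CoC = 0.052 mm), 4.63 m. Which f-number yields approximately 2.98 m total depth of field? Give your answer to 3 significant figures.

f/8.99

Write h = H − f = f²/(N·c). The thin-lens limits are Dn = s·h/(h + (s−f)) and Df = s·h/(h − (s−f)), so DoF = Df − Dn = 2·s·(s−f)·h / (h² − (s−f)²).
That is a quadratic in h: DoF·h² − 2·s·(s−f)·h − DoF·(s−f)² = 0 ⇒ h = (s−f)·(s + √(s² + DoF²)) / DoF = 4545 × (4630 + √(4630² + 2980²)) / 2980 = 4545 × (4630 + 5506.11) / 2980 ≈ 15459 mm.
Then N = f²/(c·h) = 85² / (0.052 × 15459) = 7225 / 803.88 ≈ 8.99.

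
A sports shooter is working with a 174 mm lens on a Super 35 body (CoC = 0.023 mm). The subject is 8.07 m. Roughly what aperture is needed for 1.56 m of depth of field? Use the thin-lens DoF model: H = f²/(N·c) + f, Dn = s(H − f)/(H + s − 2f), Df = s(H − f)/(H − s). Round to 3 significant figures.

f/16

Write h = H − f = f²/(N·c). The thin-lens limits are Dn = s·h/(h + (s−f)) and Df = s·h/(h − (s−f)), so DoF = Df − Dn = 2·s·(s−f)·h / (h² − (s−f)²).
That is a quadratic in h: DoF·h² − 2·s·(s−f)·h − DoF·(s−f)² = 0 ⇒ h = (s−f)·(s + √(s² + DoF²)) / DoF = 7896 × (8070 + √(8070² + 1560²)) / 1560 = 7896 × (8070 + 8219.40) / 1560 ≈ 82449 mm.
Then N = f²/(c·h) = 174² / (0.023 × 82449) = 30276 / 1896.3 ≈ 16.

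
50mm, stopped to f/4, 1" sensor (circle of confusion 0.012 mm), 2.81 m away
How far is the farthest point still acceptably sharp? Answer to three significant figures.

2.97 m

Hyperfocal distance H = f²/(N·c) + f = 50²/(4 × 0.012) + 50 = 2500/0.048 + 50 ≈ 52133.3 mm ≈ 52.13 m.
Far limit Df = s·(H − f)/(H − s) = 2810 × (52133.3 − 50) / (52133.3 − 2810) = 2810 × 52083.3 / 49323.3 ≈ 2967.2 mm ≈ 2.97 m.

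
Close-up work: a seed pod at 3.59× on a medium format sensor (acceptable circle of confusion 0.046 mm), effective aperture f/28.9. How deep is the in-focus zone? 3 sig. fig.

At magnification m, DoF ≈ 2·N_eff·c/m² = 2 × 28.9 × 0.046 / 3.59² = 2.659 / 12.89 ≈ 0.206 mm.

0.206 mm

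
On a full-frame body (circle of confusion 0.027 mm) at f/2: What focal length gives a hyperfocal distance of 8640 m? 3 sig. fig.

From H = f²/(N·c) + f, with f ≪ H: f ≈ √(H·N·c) = √(8640000 × 2 × 0.027) = √466560 ≈ 683.1 mm.
The +f correction barely moves this — solving exactly, f² + N·c·f − N·c·H = 0 ⇒ f = (−N·c + √((N·c)² + 4·N·c·H))/2 = (−0.054 + √1866240)/2 ≈ 683.02 mm, so f ≈ 683 mm.

683 mm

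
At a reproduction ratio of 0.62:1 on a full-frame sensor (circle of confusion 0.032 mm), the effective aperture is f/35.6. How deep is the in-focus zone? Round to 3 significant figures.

5.93 mm

At magnification m, DoF ≈ 2·N_eff·c/m² = 2 × 35.6 × 0.032 / 0.62² = 2.278 / 0.3844 ≈ 5.93 mm.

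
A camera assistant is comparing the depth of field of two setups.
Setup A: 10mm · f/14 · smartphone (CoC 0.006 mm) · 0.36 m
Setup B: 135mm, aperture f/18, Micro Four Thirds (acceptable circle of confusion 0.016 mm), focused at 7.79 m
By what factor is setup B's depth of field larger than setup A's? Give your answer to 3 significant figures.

8.25

Setup A: H = 10²/(14×0.006) + 10 ≈ 1200.5 mm; DoF = Df − Dn = 509.92 − 278.21 ≈ 231.71 mm.
Setup B: H = 135²/(18×0.016) + 135 ≈ 63416.2 mm; DoF = Df − Dn = 8862.0 − 6949.4 ≈ 1912.6 mm.
Ratio = 1912.6 / 231.71 ≈ 8.25.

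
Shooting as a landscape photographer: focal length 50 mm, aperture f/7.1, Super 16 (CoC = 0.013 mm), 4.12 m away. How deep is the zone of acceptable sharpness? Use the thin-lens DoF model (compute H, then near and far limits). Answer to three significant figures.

Hyperfocal distance H = f²/(N·c) + f = 50²/(7.1 × 0.013) + 50 = 2500/0.0923 + 50 ≈ 27135.6 mm ≈ 27.14 m.
Near limit Dn = s·(H − f)/(H + s − 2f) = 4120 × (27135.6 − 50) / (27135.6 + 4120 − 2 × 50) = 4120 × 27085.6 / 31155.6 ≈ 3581.8 mm.
Far limit Df = s·(H − f)/(H − s) = 4120 × (27135.6 − 50) / (27135.6 − 4120) = 4120 × 27085.6 / 23015.6 ≈ 4848.6 mm.
Depth of field = Df − Dn = 4848.6 − 3581.8 ≈ 1266.8 mm ≈ 1.27 m.

1.27 m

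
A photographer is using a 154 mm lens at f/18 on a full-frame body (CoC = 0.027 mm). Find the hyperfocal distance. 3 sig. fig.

Hyperfocal distance H = f²/(N·c) + f = 154²/(18 × 0.027) + 154 = 23716/0.486 + 154 ≈ 48952.4 mm ≈ 49.0 m.

49.0 m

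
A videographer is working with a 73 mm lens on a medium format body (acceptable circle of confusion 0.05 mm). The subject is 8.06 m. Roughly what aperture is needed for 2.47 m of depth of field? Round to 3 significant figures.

Write h = H − f = f²/(N·c). The thin-lens limits are Dn = s·h/(h + (s−f)) and Df = s·h/(h − (s−f)), so DoF = Df − Dn = 2·s·(s−f)·h / (h² − (s−f)²).
That is a quadratic in h: DoF·h² − 2·s·(s−f)·h − DoF·(s−f)² = 0 ⇒ h = (s−f)·(s + √(s² + DoF²)) / DoF = 7987 × (8060 + √(8060² + 2470²)) / 2470 = 7987 × (8060 + 8429.98) / 2470 ≈ 53322 mm.
Then N = f²/(c·h) = 73² / (0.05 × 53322) = 5329 / 2666.1 ≈ 2.00.

f/2.00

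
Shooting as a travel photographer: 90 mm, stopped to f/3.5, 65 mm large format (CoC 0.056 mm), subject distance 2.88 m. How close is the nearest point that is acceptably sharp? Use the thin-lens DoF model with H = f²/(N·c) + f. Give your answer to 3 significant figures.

2.70 m

Hyperfocal distance H = f²/(N·c) + f = 90²/(3.5 × 0.056) + 90 = 8100/0.196 + 90 ≈ 41416.5 mm ≈ 41.42 m.
Near limit Dn = s·(H − f)/(H + s − 2f) = 2880 × (41416.5 − 90) / (41416.5 + 2880 − 2 × 90) = 2880 × 41326.5 / 44116.5 ≈ 2697.9 mm ≈ 2.70 m.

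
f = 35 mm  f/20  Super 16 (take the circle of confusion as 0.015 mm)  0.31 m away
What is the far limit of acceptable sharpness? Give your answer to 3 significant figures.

Hyperfocal distance H = f²/(N·c) + f = 35²/(20 × 0.015) + 35 = 1225/0.3 + 35 ≈ 4118.3 mm ≈ 4.118 m.
Far limit Df = s·(H − f)/(H − s) = 310 × (4118.3 − 35) / (4118.3 − 310) = 310 × 4083.3 / 3808.3 ≈ 332.39 mm.

332 mm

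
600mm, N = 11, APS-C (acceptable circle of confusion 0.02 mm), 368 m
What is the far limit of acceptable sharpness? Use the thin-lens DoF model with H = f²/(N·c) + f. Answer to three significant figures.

Hyperfocal distance H = f²/(N·c) + f = 600²/(11 × 0.02) + 600 = 360000/0.22 + 600 ≈ 1636963.6 mm ≈ 1637 m.
Far limit Df = s·(H − f)/(H − s) = 368000 × (1636963.6 − 600) / (1636963.6 − 368000) = 368000 × 1636363.6 / 1268963.6 ≈ 474546 mm ≈ 475 m.

475 m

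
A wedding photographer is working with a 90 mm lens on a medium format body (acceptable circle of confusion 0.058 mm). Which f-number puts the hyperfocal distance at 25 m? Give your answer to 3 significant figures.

f/5.61

Rearrange H = f²/(N·c) + f for N: N = f² / ((H − f)·c).
N = 90² / ((25000 − 90) × 0.058) = 8100 / 1445 ≈ 5.61.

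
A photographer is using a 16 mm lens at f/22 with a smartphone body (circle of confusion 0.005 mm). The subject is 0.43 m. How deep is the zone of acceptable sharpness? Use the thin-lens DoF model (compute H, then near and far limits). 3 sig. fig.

Hyperfocal distance H = f²/(N·c) + f = 16²/(22 × 0.005) + 16 = 256/0.11 + 16 ≈ 2343.3 mm ≈ 2.343 m.
Near limit Dn = s·(H − f)/(H + s − 2f) = 430 × (2343.3 − 16) / (2343.3 + 430 − 2 × 16) = 430 × 2327.3 / 2741.3 ≈ 365.06 mm.
Far limit Df = s·(H − f)/(H − s) = 430 × (2343.3 − 16) / (2343.3 − 430) = 430 × 2327.3 / 1913.3 ≈ 523.04 mm.
Depth of field = Df − Dn = 523.04 − 365.06 ≈ 157.98 mm.

158 mm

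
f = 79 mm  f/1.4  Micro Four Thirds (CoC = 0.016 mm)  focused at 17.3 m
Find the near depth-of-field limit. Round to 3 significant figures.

16.3 m

Hyperfocal distance H = f²/(N·c) + f = 79²/(1.4 × 0.016) + 79 = 6241/0.0224 + 79 ≈ 278695.1 mm ≈ 278.7 m.
Near limit Dn = s·(H − f)/(H + s − 2f) = 17300 × (278695.1 − 79) / (278695.1 + 17300 − 2 × 79) = 17300 × 278616.1 / 295837.1 ≈ 16293 mm ≈ 16.3 m.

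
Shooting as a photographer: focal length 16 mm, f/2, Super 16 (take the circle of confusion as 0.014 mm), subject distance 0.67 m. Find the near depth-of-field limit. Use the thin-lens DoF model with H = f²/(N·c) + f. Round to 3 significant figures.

Hyperfocal distance H = f²/(N·c) + f = 16²/(2 × 0.014) + 16 = 256/0.028 + 16 ≈ 9158.9 mm ≈ 9.159 m.
Near limit Dn = s·(H − f)/(H + s − 2f) = 670 × (9158.9 − 16) / (9158.9 + 670 − 2 × 16) = 670 × 9142.9 / 9796.9 ≈ 625.27 mm ≈ 0.625 m.

0.625 m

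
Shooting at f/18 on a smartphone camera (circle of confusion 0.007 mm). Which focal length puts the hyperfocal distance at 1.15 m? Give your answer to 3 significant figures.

From H = f²/(N·c) + f, with f ≪ H: f ≈ √(H·N·c) = √(1150 × 18 × 0.007) = √144.90 ≈ 12.04 mm.
The +f correction barely moves this — solving exactly, f² + N·c·f − N·c·H = 0 ⇒ f = (−N·c + √((N·c)² + 4·N·c·H))/2 = (−0.126 + √579.62)/2 ≈ 11.975 mm, so f ≈ 12.0 mm.

12.0 mm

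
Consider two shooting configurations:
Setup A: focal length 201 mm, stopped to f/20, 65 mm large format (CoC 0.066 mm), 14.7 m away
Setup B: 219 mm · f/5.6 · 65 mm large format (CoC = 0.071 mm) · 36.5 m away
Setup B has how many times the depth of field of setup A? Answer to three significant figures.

Setup A: H = 201²/(20×0.066) + 201 ≈ 30807.8 mm; DoF = Df − Dn = 27932 − 9975 ≈ 17957 mm.
Setup B: H = 219²/(5.6×0.071) + 219 ≈ 120845.3 mm; DoF = Df − Dn = 52200 − 28060 ≈ 24140 mm.
Ratio = 24140 / 17957 ≈ 1.34.

1.34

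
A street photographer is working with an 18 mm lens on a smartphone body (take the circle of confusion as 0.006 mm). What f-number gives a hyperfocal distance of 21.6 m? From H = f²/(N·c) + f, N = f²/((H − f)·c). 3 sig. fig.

f/2.50

Rearrange H = f²/(N·c) + f for N: N = f² / ((H − f)·c).
N = 18² / ((21600 − 18) × 0.006) = 324 / 129.5 ≈ 2.50.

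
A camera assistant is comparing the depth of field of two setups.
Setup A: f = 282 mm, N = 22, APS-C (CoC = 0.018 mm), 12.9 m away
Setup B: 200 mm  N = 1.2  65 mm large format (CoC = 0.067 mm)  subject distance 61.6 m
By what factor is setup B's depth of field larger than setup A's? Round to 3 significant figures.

9.49

Setup A: H = 282²/(22×0.018) + 282 ≈ 201100.2 mm; DoF = Df − Dn = 13764.9 − 12137.4 ≈ 1627.5 mm.
Setup B: H = 200²/(1.2×0.067) + 200 ≈ 497712.4 mm; DoF = Df − Dn = 70273 − 54833 ≈ 15440 mm.
Ratio = 15440 / 1627.5 ≈ 9.49.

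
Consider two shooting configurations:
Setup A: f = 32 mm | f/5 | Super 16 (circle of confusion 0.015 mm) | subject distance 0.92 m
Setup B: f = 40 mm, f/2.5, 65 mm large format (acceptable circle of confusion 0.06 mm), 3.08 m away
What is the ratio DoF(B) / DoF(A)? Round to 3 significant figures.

Setup A: H = 32²/(5×0.015) + 32 ≈ 13685.3 mm; DoF = Df − Dn = 984.00 − 863.82 ≈ 120.18 mm.
Setup B: H = 40²/(2.5×0.06) + 40 ≈ 10706.7 mm; DoF = Df − Dn = 4307.7 − 2396.9 ≈ 1910.8 mm.
Ratio = 1910.8 / 120.18 ≈ 15.9.

15.9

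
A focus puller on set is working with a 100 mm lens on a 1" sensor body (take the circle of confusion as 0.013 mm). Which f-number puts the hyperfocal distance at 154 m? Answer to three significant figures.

Rearrange H = f²/(N·c) + f for N: N = f² / ((H − f)·c).
N = 100² / ((154000 − 100) × 0.013) = 10000 / 2001 ≈ 5.

f/5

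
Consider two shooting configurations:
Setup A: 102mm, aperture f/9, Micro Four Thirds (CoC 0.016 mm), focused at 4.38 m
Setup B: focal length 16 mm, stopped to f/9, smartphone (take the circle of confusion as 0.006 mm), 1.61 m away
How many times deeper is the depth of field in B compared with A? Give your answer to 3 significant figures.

2.35

Setup A: H = 102²/(9×0.016) + 102 ≈ 72352.0 mm; DoF = Df − Dn = 4655.67 − 4135.15 ≈ 520.52 mm.
Setup B: H = 16²/(9×0.006) + 16 ≈ 4756.7 mm; DoF = Df − Dn = 2425.6 − 1204.9 ≈ 1220.7 mm.
Ratio = 1220.7 / 520.52 ≈ 2.35.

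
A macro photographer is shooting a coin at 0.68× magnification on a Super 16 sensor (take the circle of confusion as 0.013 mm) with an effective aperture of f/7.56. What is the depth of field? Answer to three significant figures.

At magnification m, DoF ≈ 2·N_eff·c/m² = 2 × 7.56 × 0.013 / 0.68² = 0.1966 / 0.4624 ≈ 0.425 mm.

0.425 mm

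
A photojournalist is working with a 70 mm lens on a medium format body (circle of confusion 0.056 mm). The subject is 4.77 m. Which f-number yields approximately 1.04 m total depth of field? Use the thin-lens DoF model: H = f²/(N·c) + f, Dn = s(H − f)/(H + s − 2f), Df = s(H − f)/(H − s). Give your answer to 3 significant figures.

Write h = H − f = f²/(N·c). The thin-lens limits are Dn = s·h/(h + (s−f)) and Df = s·h/(h − (s−f)), so DoF = Df − Dn = 2·s·(s−f)·h / (h² − (s−f)²).
That is a quadratic in h: DoF·h² − 2·s·(s−f)·h − DoF·(s−f)² = 0 ⇒ h = (s−f)·(s + √(s² + DoF²)) / DoF = 4700 × (4770 + √(4770² + 1040²)) / 1040 = 4700 × (4770 + 4882.06) / 1040 ≈ 43620 mm.
Then N = f²/(c·h) = 70² / (0.056 × 43620) = 4900 / 2442.7 ≈ 2.01.

f/2.01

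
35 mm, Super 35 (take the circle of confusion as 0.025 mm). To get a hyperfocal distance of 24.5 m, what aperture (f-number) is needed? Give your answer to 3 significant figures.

Rearrange H = f²/(N·c) + f for N: N = f² / ((H − f)·c).
N = 35² / ((24500 − 35) × 0.025) = 1225 / 611.6 ≈ 2.00.

f/2.00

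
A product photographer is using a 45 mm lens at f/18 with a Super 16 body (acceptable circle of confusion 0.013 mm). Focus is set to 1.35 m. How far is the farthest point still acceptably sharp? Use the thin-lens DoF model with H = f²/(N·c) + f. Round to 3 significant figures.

Hyperfocal distance H = f²/(N·c) + f = 45²/(18 × 0.013) + 45 = 2025/0.234 + 45 ≈ 8698.8 mm ≈ 8.699 m.
Far limit Df = s·(H − f)/(H − s) = 1350 × (8698.8 − 45) / (8698.8 − 1350) = 1350 × 8653.8 / 7348.8 ≈ 1589.7 mm ≈ 1.59 m.

1.59 m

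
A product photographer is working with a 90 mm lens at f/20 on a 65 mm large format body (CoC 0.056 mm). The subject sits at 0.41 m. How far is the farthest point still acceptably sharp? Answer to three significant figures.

Hyperfocal distance H = f²/(N·c) + f = 90²/(20 × 0.056) + 90 = 8100/1.12 + 90 ≈ 7322.1 mm ≈ 7.322 m.
Far limit Df = s·(H − f)/(H − s) = 410 × (7322.1 − 90) / (7322.1 − 410) = 410 × 7232.1 / 6912.1 ≈ 428.98 mm.

429 mm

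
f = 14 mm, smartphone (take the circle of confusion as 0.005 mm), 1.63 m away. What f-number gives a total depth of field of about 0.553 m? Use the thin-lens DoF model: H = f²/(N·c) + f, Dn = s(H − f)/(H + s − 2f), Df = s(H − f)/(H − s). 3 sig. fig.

Write h = H − f = f²/(N·c). The thin-lens limits are Dn = s·h/(h + (s−f)) and Df = s·h/(h − (s−f)), so DoF = Df − Dn = 2·s·(s−f)·h / (h² − (s−f)²).
That is a quadratic in h: DoF·h² − 2·s·(s−f)·h − DoF·(s−f)² = 0 ⇒ h = (s−f)·(s + √(s² + DoF²)) / DoF = 1616 × (1630 + √(1630² + 553²)) / 553 = 1616 × (1630 + 1721.25) / 553 ≈ 9793.2 mm.
Then N = f²/(c·h) = 14² / (0.005 × 9793.2) = 196 / 48.966 ≈ 4.

f/4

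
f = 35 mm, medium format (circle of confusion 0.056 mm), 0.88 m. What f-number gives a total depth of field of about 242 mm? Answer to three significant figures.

Write h = H − f = f²/(N·c). The thin-lens limits are Dn = s·h/(h + (s−f)) and Df = s·h/(h − (s−f)), so DoF = Df − Dn = 2·s·(s−f)·h / (h² − (s−f)²).
That is a quadratic in h: DoF·h² − 2·s·(s−f)·h − DoF·(s−f)² = 0 ⇒ h = (s−f)·(s + √(s² + DoF²)) / DoF = 845 × (880 + √(880² + 242²)) / 242 = 845 × (880 + 912.669) / 242 ≈ 6259.5 mm.
Then N = f²/(c·h) = 35² / (0.056 × 6259.5) = 1225 / 350.53 ≈ 3.49.

f/3.49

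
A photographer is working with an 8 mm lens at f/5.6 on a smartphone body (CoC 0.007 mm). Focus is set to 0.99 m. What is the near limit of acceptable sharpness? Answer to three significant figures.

0.618 m

Hyperfocal distance H = f²/(N·c) + f = 8²/(5.6 × 0.007) + 8 = 64/0.0392 + 8 ≈ 1640.7 mm ≈ 1.641 m.
Near limit Dn = s·(H − f)/(H + s − 2f) = 990 × (1640.7 − 8) / (1640.7 + 990 − 2 × 8) = 990 × 1632.7 / 2614.7 ≈ 618.18 mm ≈ 0.618 m.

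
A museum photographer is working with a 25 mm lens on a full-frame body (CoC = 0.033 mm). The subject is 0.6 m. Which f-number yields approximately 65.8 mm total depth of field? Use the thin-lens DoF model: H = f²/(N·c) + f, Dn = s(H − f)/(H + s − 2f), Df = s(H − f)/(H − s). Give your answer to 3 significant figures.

f/1.80

Write h = H − f = f²/(N·c). The thin-lens limits are Dn = s·h/(h + (s−f)) and Df = s·h/(h − (s−f)), so DoF = Df − Dn = 2·s·(s−f)·h / (h² − (s−f)²).
That is a quadratic in h: DoF·h² − 2·s·(s−f)·h − DoF·(s−f)² = 0 ⇒ h = (s−f)·(s + √(s² + DoF²)) / DoF = 575 × (600 + √(600² + 65.8²)) / 65.8 = 575 × (600 + 603.597) / 65.8 ≈ 10518 mm.
Then N = f²/(c·h) = 25² / (0.033 × 10518) = 625 / 347.09 ≈ 1.80.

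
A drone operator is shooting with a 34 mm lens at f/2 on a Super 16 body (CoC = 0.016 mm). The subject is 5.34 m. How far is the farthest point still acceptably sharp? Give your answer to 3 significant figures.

6.26 m

Hyperfocal distance H = f²/(N·c) + f = 34²/(2 × 0.016) + 34 = 1156/0.032 + 34 ≈ 36159.0 mm ≈ 36.16 m.
Far limit Df = s·(H − f)/(H − s) = 5340 × (36159.0 − 34) / (36159.0 − 5340) = 5340 × 36125.0 / 30819.0 ≈ 6259.4 mm ≈ 6.26 m.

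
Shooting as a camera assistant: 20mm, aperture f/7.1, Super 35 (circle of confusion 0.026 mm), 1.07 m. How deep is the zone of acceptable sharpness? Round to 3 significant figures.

Hyperfocal distance H = f²/(N·c) + f = 20²/(7.1 × 0.026) + 20 = 400/0.1846 + 20 ≈ 2186.8 mm ≈ 2.187 m.
Near limit Dn = s·(H − f)/(H + s − 2f) = 1070 × (2186.8 − 20) / (2186.8 + 1070 − 2 × 20) = 1070 × 2166.8 / 3216.8 ≈ 720.7 mm.
Far limit Df = s·(H − f)/(H − s) = 1070 × (2186.8 − 20) / (2186.8 − 1070) = 1070 × 2166.8 / 1116.8 ≈ 2076.0 mm.
Depth of field = Df − Dn = 2076.0 − 720.7 ≈ 1355.3 mm ≈ 1.36 m.

1.36 m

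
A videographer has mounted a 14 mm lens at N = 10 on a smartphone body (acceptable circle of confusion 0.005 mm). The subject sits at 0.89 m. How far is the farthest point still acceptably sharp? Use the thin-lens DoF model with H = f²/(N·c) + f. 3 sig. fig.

1.15 m

Hyperfocal distance H = f²/(N·c) + f = 14²/(10 × 0.005) + 14 = 196/0.05 + 14 ≈ 3934.0 mm ≈ 3.934 m.
Far limit Df = s·(H − f)/(H − s) = 890 × (3934.0 − 14) / (3934.0 − 890) = 890 × 3920.0 / 3044.0 ≈ 1146.1 mm ≈ 1.15 m.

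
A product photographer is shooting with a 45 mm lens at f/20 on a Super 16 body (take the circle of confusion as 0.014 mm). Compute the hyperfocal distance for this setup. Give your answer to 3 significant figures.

Hyperfocal distance H = f²/(N·c) + f = 45²/(20 × 0.014) + 45 = 2025/0.28 + 45 ≈ 7277.1 mm ≈ 7.28 m.

7.28 m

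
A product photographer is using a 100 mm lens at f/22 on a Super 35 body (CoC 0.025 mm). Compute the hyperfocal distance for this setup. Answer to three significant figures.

Hyperfocal distance H = f²/(N·c) + f = 100²/(22 × 0.025) + 100 = 10000/0.55 + 100 ≈ 18281.8 mm ≈ 18.3 m.

18.3 m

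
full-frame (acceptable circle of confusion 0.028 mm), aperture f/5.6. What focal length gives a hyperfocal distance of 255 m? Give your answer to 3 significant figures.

200 mm

From H = f²/(N·c) + f, with f ≪ H: f ≈ √(H·N·c) = √(255000 × 5.6 × 0.028) = √39984 ≈ 200.0 mm.
The +f correction barely moves this — solving exactly, f² + N·c·f − N·c·H = 0 ⇒ f = (−N·c + √((N·c)² + 4·N·c·H))/2 = (−0.1568 + √159936)/2 ≈ 199.88 mm, so f ≈ 200 mm.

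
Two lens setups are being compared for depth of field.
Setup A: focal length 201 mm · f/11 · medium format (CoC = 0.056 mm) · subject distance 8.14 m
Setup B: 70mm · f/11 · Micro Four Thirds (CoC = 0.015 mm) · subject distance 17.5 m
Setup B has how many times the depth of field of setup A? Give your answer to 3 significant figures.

15.7

Setup A: H = 201²/(11×0.056) + 201 ≈ 65787.0 mm; DoF = Df − Dn = 9261.0 − 7261.1 ≈ 1999.9 mm.
Setup B: H = 70²/(11×0.015) + 70 ≈ 29767.0 mm; DoF = Df − Dn = 42366 − 11028 ≈ 31338 mm.
Ratio = 31338 / 1999.9 ≈ 15.7.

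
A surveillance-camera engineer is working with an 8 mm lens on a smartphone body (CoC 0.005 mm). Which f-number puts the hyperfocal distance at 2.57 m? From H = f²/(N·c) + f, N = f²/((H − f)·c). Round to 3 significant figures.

Rearrange H = f²/(N·c) + f for N: N = f² / ((H − f)·c).
N = 8² / ((2570 − 8) × 0.005) = 64 / 12.81 ≈ 5.

f/5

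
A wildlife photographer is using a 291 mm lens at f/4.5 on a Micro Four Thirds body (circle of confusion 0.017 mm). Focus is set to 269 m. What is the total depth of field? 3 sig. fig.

Hyperfocal distance H = f²/(N·c) + f = 291²/(4.5 × 0.017) + 291 = 84681/0.0765 + 291 ≈ 1107232.2 mm ≈ 1107 m.
Near limit Dn = s·(H − f)/(H + s − 2f) = 269000 × (1107232.2 − 291) / (1107232.2 + 269000 − 2 × 291) = 269000 × 1106941.2 / 1375650.2 ≈ 216456 mm.
Far limit Df = s·(H − f)/(H − s) = 269000 × (1107232.2 − 291) / (1107232.2 − 269000) = 269000 × 1106941.2 / 838232.2 ≈ 355232 mm.
Depth of field = Df − Dn = 355232 − 216456 ≈ 138776 mm ≈ 139 m.

139 m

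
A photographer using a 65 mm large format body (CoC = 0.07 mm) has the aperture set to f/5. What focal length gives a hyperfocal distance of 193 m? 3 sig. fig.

260 mm

From H = f²/(N·c) + f, with f ≪ H: f ≈ √(H·N·c) = √(193000 × 5 × 0.07) = √67550 ≈ 259.9 mm.
The +f correction barely moves this — solving exactly, f² + N·c·f − N·c·H = 0 ⇒ f = (−N·c + √((N·c)² + 4·N·c·H))/2 = (−0.35 + √270200)/2 ≈ 259.73 mm, so f ≈ 260 mm.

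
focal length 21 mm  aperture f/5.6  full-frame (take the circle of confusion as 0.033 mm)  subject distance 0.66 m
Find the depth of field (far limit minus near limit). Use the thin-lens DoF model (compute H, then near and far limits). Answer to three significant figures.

381 mm

Hyperfocal distance H = f²/(N·c) + f = 21²/(5.6 × 0.033) + 21 = 441/0.1848 + 21 ≈ 2407.4 mm ≈ 2.407 m.
Near limit Dn = s·(H − f)/(H + s − 2f) = 660 × (2407.4 − 21) / (2407.4 + 660 − 2 × 21) = 660 × 2386.4 / 3025.4 ≈ 520.60 mm.
Far limit Df = s·(H − f)/(H − s) = 660 × (2407.4 − 21) / (2407.4 − 660) = 660 × 2386.4 / 1747.4 ≈ 901.36 mm.
Depth of field = Df − Dn = 901.36 − 520.60 ≈ 380.76 mm.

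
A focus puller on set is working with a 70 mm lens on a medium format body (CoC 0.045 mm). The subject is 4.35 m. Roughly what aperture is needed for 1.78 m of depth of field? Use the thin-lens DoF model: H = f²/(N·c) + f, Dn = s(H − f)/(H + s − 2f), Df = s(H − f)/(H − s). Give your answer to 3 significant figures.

f/5

Write h = H − f = f²/(N·c). The thin-lens limits are Dn = s·h/(h + (s−f)) and Df = s·h/(h − (s−f)), so DoF = Df − Dn = 2·s·(s−f)·h / (h² − (s−f)²).
That is a quadratic in h: DoF·h² − 2·s·(s−f)·h − DoF·(s−f)² = 0 ⇒ h = (s−f)·(s + √(s² + DoF²)) / DoF = 4280 × (4350 + √(4350² + 1780²)) / 1780 = 4280 × (4350 + 4700.10) / 1780 ≈ 21761 mm.
Then N = f²/(c·h) = 70² / (0.045 × 21761) = 4900 / 979.24 ≈ 5.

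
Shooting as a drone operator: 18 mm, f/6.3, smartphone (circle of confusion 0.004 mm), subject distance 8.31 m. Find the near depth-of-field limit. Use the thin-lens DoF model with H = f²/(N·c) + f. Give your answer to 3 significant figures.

Hyperfocal distance H = f²/(N·c) + f = 18²/(6.3 × 0.004) + 18 = 324/0.0252 + 18 ≈ 12875.1 mm ≈ 12.88 m.
Near limit Dn = s·(H − f)/(H + s − 2f) = 8310 × (12875.1 − 18) / (12875.1 + 8310 − 2 × 18) = 8310 × 12857.1 / 21149.1 ≈ 5051.9 mm ≈ 5.05 m.

5.05 m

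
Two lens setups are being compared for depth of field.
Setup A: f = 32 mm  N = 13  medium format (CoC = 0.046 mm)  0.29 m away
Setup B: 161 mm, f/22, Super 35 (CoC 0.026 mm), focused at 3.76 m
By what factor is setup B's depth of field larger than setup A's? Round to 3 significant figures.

6.72

Setup A: H = 32²/(13×0.046) + 32 ≈ 1744.4 mm; DoF = Df − Dn = 341.445 − 252.028 ≈ 89.417 mm.
Setup B: H = 161²/(22×0.026) + 161 ≈ 45477.4 mm; DoF = Df − Dn = 4084.38 − 3483.35 ≈ 601.03 mm.
Ratio = 601.03 / 89.417 ≈ 6.72.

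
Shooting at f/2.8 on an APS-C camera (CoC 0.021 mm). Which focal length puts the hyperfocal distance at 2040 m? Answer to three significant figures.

346 mm

From H = f²/(N·c) + f, with f ≪ H: f ≈ √(H·N·c) = √(2040000 × 2.8 × 0.021) = √119952 ≈ 346.3 mm.
The +f correction barely moves this — solving exactly, f² + N·c·f − N·c·H = 0 ⇒ f = (−N·c + √((N·c)² + 4·N·c·H))/2 = (−0.0588 + √479808)/2 ≈ 346.31 mm, so f ≈ 346 mm.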